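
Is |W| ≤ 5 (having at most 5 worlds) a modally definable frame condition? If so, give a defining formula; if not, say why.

If a class were modally definable it would be closed under disjoint unions (Goldblatt–Thomason).
Any modal formula valid on each of 6 disjoint one-world frames is valid on their disjoint union (validity is preserved under disjoint unions). Each one-world frame has |W|=1≤5, but the union has |W|=6.
So no modal formula (or set of formulas) defines exactly the |W|≤5 frames.

Not modally definable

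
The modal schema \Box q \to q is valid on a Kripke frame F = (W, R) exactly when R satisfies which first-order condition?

reflexivity: \forall x Rxx

This is the T axiom.
It corresponds to reflexivity: \forall x Rxx.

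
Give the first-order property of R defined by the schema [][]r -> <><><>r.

This is a Sahlqvist (Geach-type) schema ◇^0□^2r → □^0◇^3r.
Minimal-valuation argument: fix x; take any y with xR^0y and any z with xR^0z. Set V(r) to the set of worlds R-reachable from y in exactly 2 steps. Then □^2r holds at y, so the antecedent holds at x; validity forces ◇^3r at z, giving a w with zR^3w and yR^2w.
First-order correspondent: forall x exists w (x R^2 w & x R^3 w).

forall x exists w (x R^2 w & x R^3 w)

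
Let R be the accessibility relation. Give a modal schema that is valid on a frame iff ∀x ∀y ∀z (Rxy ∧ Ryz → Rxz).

□p → □□p

This is transitivity; the standard corresponding axiom is 4: □p → □□p.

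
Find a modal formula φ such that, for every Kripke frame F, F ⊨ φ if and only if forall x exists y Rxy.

□p → ◇p

A defining formula is □p → ◇p (the D axiom).
Suppose □p→◇p is valid. At any x set V(p)=W. Then □p at x, so ◇p at x, so x has a successor.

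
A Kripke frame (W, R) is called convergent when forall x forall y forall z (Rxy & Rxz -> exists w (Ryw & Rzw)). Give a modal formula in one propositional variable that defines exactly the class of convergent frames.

A defining formula is ◇□p → □◇p (the .2 axiom).
Suppose ◇□p→□◇p is valid. Take Rxy, Rxz and set V(p)={w : Ryw}. Then □p at y so ◇□p at x, so □◇p at x, so ◇p at z, giving w with Rzw and Ryw.

◇□p → □◇p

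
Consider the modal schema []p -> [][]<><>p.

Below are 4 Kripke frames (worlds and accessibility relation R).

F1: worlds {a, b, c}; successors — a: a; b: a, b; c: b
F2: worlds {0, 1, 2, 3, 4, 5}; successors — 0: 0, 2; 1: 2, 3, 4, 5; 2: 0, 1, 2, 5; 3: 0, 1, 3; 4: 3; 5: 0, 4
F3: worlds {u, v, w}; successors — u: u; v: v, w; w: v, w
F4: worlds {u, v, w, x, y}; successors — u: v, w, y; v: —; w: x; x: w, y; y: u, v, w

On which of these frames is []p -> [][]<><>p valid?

Frame correspondent (Sahlqvist): forall x forall z (x R^2 z -> exists w (xRw & z R^2 w)) — i.e. a generalized confluence (Geach) condition.
F1: fails — cR²a but no w with cRw and aR²w.
F2: fails — 4R²0 but no w with 4Rw and 0R²w.
F3: ✓.
F4: fails — uR²v but no t with uRt and vR²t.
Valid on: F3.

F3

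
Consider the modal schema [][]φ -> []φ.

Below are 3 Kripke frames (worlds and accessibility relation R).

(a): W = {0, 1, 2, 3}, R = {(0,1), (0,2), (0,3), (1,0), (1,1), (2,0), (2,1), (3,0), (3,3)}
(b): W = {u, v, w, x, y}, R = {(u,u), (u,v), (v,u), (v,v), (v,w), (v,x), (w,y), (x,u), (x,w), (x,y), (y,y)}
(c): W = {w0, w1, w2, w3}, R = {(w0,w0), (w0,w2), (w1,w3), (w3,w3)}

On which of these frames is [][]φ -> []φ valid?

The schema corresponds to density: forall x forall y (Rxy -> exists z (Rxz & Rzy)).
(a): fails — R02 but no z with R0z and Rz2.
(b): fails — Rxw but no z with Rxz and Rzw.
(c): satisfies the condition.
Valid on: (c).

(c)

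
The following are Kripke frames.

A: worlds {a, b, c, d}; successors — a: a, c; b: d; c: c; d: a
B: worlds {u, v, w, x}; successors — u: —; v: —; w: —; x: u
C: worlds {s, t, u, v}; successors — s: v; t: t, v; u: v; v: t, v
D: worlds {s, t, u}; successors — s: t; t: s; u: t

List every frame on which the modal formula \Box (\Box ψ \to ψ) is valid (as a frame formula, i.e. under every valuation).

This is the axiom for shift-reflexivity; its first-order frame correspondent is \forall x \forall y (Rxy \to Ryy).
A: fails — Rbd but not Rdd.
B: fails — Rxu but not Ruu.
C: condition met.
D: fails — Rts but not Rss.

C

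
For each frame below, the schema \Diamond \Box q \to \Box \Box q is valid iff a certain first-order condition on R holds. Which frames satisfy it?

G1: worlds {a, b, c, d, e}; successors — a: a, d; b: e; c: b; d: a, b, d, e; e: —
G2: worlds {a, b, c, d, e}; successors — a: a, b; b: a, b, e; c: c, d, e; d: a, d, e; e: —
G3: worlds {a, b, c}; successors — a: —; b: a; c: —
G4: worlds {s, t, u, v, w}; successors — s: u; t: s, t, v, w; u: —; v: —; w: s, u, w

G3

This is the axiom for a generalized confluence (Geach) condition; its first-order frame correspondent is \forall x \forall y \forall z ((xRy \wedge x R^2 z) \to \exists w (yRw \wedge z = w)).
G1: fails — aRa, aR²b but no w with aRw and b=w.
G2: fails — aRa, aR²e but no w with aRw and e=w.
G3: condition met.
G4: fails — tRs, tR²s but no w* with sRw* and s=w*.
Valid on: G3.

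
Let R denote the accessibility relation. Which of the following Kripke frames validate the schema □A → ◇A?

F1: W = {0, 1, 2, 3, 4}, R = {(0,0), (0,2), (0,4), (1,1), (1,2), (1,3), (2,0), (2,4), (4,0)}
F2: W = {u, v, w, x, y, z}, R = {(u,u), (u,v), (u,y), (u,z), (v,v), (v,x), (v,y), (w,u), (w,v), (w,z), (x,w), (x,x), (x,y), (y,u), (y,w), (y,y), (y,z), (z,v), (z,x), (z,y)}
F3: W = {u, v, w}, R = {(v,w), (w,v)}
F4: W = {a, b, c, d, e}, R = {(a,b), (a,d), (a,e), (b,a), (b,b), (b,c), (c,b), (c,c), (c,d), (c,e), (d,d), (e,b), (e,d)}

The schema corresponds to seriality: ∀x ∃y Rxy.
F1: fails — world 3 has no successor.
F2: ✓.
F3: fails — world u has no successor.
F4: ✓.

F2, F4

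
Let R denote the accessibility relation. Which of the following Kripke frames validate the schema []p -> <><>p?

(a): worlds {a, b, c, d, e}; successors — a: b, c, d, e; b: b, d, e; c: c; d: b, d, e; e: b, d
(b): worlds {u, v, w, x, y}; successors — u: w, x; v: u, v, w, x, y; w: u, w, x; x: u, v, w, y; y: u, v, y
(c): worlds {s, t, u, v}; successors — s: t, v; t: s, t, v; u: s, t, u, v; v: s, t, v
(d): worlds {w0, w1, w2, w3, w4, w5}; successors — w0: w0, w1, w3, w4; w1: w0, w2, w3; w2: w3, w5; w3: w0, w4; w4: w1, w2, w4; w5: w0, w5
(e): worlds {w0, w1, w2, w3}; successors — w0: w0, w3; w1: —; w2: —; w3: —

Frame correspondent (Sahlqvist): forall x exists w (xRw & x R^2 w) — i.e. a generalized confluence (Geach) condition.
(a): ✓.
(b): ✓.
(c): ✓.
(d): ✓.
(e): fails — at w1 but no w with w1Rw and w1R²w.
Valid on: (a), (b), (c), (d).

(a), (b), (c), (d)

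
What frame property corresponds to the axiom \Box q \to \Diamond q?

This is the D axiom.
Its frame correspondent is seriality — \forall x \exists y Rxy.

seriality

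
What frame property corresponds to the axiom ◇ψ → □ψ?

Partial functionality

Suppose ◇ψ→□ψ is valid. Take Rxy, Rxz and set V(ψ)={y}. Then ◇ψ at x, so □ψ at x, so ψ at z, i.e. z=y.
Conversely, on a frame with partial functionality the schema holds at every world under every valuation.
So the correspondent is partial functionality.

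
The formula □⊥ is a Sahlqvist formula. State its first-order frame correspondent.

emptiness of R: ∀x ∀y ¬Rxy

□⊥ is valid iff no world has any successor (otherwise □⊥ fails at any world with one).
Conversely, any frame satisfying ∀x ∀y ¬Rxy validates the schema.
So the correspondent is emptiness of R.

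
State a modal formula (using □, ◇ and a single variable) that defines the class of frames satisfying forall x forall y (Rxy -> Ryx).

This is symmetry; the standard corresponding axiom is B: p → □◇p.
Suppose p→□◇p is valid. Take Rxy and set V(p)={x}. Then p at x, so □◇p at x, so ◇p at y, so some z with Ryz has p; z=x, i.e. Ryx.

p → □◇p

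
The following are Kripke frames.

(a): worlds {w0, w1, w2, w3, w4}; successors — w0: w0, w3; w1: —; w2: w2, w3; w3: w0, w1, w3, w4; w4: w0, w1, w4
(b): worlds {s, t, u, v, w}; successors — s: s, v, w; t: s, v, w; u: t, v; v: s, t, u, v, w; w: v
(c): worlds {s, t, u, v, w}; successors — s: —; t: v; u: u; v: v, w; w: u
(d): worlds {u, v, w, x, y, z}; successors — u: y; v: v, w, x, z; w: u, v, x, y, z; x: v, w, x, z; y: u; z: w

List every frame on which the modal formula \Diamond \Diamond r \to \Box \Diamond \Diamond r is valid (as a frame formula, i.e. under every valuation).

(b)

The schema corresponds to a generalized confluence (Geach) condition: \forall x \forall y \forall z ((x R^2 y \wedge xRz) \to \exists w (y = w \wedge z R^2 w)).
(a): fails — w2R²w2, w2Rw3 but no w with w2=w and w3R²w.
(b): ✓.
(c): fails — vR²v, vRw but no w* with v=w* and wR²w*.
(d): fails — uR²u, uRy but no t with u=t and yR²t.
Valid on: (b).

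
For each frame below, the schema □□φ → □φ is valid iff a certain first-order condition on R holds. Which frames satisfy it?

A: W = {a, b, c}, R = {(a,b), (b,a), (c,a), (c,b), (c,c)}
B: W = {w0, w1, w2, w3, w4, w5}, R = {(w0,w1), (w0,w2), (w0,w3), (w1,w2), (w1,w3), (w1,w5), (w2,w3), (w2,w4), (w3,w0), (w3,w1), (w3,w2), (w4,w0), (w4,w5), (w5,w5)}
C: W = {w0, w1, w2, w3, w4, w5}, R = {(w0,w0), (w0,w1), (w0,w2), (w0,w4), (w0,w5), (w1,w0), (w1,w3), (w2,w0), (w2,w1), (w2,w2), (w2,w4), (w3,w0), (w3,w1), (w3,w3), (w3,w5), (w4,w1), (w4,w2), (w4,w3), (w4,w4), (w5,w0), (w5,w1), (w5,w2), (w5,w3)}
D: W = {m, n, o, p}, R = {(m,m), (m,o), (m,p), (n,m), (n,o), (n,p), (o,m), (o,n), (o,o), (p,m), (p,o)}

This is the axiom for density; its first-order frame correspondent is ∀x ∀y (Rxy → ∃z (Rxz ∧ Rzy)).
A: fails — Rab but no z with Raz and Rzb.
B: fails — Rw2w4 but no z with Rw2z and Rzw4.
C: ✓.
D: ✓.
Valid on: C, D.

C, D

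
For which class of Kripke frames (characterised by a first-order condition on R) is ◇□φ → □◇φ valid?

convergence

This schema is the .2 axiom.
It corresponds to convergence: ∀x ∀y ∀z (Rxy ∧ Rxz → ∃w (Ryw ∧ Rzw)).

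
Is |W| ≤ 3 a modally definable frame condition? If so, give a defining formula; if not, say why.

If a class were modally definable it would be closed under disjoint unions (Goldblatt–Thomason).
Any modal formula valid on each of 4 disjoint one-world frames is valid on their disjoint union (validity is preserved under disjoint unions). Each one-world frame has |W|=1≤3, but the union has |W|=4.
Hence having at most 3 worlds is not modally definable.

No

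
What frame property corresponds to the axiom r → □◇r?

symmetry: ∀x ∀y (Rxy → Ryx)

Suppose r→□◇r is valid. Take Rxy and set V(r)={x}. Then r at x, so □◇r at x, so ◇r at y, so some z with Ryz has r; z=x, i.e. Ryx.
Conversely, any frame satisfying ∀x ∀y (Rxy → Ryx) validates the schema.
Frame condition: ∀x ∀y (Rxy → Ryx).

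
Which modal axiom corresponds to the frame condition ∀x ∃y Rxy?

A defining formula is □r → ◇r (the D axiom).
Suppose □r→◇r is valid. At any x set V(r)=W. Then □r at x, so ◇r at x, so x has a successor.

□r → ◇r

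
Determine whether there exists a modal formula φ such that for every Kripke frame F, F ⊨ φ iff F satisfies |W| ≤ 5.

No

If a class were modally definable it would be closed under disjoint unions (Goldblatt–Thomason).
Any modal formula valid on each of 6 disjoint one-world frames is valid on their disjoint union (validity is preserved under disjoint unions). Each one-world frame has |W|=1≤5, but the union has |W|=6.
So the class is not modally definable.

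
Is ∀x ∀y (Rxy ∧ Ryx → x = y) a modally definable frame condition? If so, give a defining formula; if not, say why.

Not definable by any modal formula

Modal frame validity is preserved under surjective bounded morphisms.
The 4-cycle (worlds s,t,u,v with s→t→u→v→s) is antisymmetric. Sending even-indexed worlds to a and odd-indexed worlds to b is a surjective bounded morphism onto the two-world frame with a↔b, which is not antisymmetric.
Hence antisymmetry is not modally definable.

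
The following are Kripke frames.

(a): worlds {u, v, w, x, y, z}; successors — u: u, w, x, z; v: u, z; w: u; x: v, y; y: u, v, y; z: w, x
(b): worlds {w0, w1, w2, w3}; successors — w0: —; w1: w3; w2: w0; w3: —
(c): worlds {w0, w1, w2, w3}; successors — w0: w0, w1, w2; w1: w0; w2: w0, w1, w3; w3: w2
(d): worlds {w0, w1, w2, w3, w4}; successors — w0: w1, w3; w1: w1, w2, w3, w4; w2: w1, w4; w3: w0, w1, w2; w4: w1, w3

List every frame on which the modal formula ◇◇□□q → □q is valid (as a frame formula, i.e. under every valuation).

(b)

The schema corresponds to a generalized confluence (Geach) condition: ∀x ∀y ∀z ((xR²y ∧ xRz) → ∃w (yR²w ∧ z = w)).
(a): fails — uR²x, uRw but no t with xR²t and w=t.
(b): holds.
(c): fails — w0R²w3, w0Rw2 but no w with w3R²w and w2=w.
(d): fails — w3R²w2, w3Rw0 but no w with w2R²w and w0=w.
Valid on: (b).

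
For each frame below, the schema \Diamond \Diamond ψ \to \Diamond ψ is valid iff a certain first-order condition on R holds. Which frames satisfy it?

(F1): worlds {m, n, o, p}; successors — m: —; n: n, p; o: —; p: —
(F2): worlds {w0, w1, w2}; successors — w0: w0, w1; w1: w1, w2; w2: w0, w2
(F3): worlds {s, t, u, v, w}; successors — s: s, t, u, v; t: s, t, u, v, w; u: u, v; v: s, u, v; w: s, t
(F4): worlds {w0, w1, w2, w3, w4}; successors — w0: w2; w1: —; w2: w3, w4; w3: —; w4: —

This is the axiom for transitivity; its first-order frame correspondent is \forall x \forall y \forall z (Rxy \wedge Ryz \to Rxz).
(F1): ✓.
(F2): fails — Rw1w2 and Rw2w0 but not Rw1w0.
(F3): fails — Ruv and Rvs but not Rus.
(F4): fails — Rw0w2 and Rw2w4 but not Rw0w4.
Valid on: (F1).

(F1)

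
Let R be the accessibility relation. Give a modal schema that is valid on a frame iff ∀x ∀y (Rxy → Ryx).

A defining formula is ψ → □◇ψ (the B axiom).
Suppose ψ→□◇ψ is valid. Take Rxy and set V(ψ)={x}. Then ψ at x, so □◇ψ at x, so ◇ψ at y, so some z with Ryz has ψ; z=x, i.e. Ryx.

ψ → □◇ψ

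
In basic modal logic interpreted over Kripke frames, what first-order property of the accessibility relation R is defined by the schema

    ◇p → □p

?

partial functionality: ∀x ∀y ∀z (Rxy ∧ Rxz → y = z)

Suppose ◇p→□p is valid. Take Rxy, Rxz and set V(p)={y}. Then ◇p at x, so □p at x, so p at z, i.e. z=y.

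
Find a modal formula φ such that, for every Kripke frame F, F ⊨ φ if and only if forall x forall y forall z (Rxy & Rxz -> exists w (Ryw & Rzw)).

◇□q → □◇q

A defining formula is ◇□q → □◇q (the .2 axiom).
Suppose ◇□q→□◇q is valid. Take Rxy, Rxz and set V(q)={w : Ryw}. Then □q at y so ◇□q at x, so □◇q at x, so ◇q at z, giving w with Rzw and Ryw.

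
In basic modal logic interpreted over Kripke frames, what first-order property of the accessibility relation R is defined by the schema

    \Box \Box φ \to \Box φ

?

Suppose □□φ→□φ is valid. Take Rxy and set V(φ)={w : xR²w}. Then □□φ at x, so □φ at x, so φ at y, i.e. ∃z(Rxz∧Rzy).

density: \forall x \forall y (Rxy \to \exists z (Rxz \wedge Rzy))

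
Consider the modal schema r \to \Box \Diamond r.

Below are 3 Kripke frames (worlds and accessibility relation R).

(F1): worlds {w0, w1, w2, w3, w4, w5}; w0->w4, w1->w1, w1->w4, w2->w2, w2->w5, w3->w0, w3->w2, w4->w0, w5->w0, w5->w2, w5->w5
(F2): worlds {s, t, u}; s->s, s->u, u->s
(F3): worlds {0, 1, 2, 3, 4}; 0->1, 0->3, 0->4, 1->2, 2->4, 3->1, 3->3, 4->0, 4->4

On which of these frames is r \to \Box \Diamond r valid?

The schema corresponds to symmetry: \forall x \forall y (Rxy \to Ryx).
(F1): fails — Rw3w2 but not Rw2w3.
(F2): condition met.
(F3): fails — R31 but not R13.
Valid on: (F2).

(F2)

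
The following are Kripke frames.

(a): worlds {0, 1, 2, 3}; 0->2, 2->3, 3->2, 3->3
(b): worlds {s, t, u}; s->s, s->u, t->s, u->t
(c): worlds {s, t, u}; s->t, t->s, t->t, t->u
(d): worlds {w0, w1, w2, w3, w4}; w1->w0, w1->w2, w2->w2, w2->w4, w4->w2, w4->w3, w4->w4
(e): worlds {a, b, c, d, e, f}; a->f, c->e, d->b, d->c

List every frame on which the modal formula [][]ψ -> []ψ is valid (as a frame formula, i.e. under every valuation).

Frame correspondent (Sahlqvist): forall x forall y (Rxy -> exists z (Rxz & Rzy)) — i.e. density.
(a): fails — R02 but no z with R0z and Rz2.
(b): fails — Rut but no z with Ruz and Rzt.
(c): satisfies the condition.
(d): fails — Rw1w0 but no z with Rw1z and Rzw0.
(e): fails — Rdb but no z with Rdz and Rzb.
Valid on: (c).

(c)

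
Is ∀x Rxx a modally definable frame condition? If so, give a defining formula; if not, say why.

Definable; □p → p defines it

This is a Sahlqvist condition; the T axiom □p → p defines it.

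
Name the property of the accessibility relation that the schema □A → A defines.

reflexivity: ∀x Rxx

This schema is the T axiom.
It corresponds to reflexivity: ∀x Rxx.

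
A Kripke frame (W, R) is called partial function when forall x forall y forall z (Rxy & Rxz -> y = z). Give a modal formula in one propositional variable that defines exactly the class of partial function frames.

The condition is partial functionality. The CD schema ◇p → □p defines it.
Suppose ◇p→□p is valid. Take Rxy, Rxz and set V(p)={y}. Then ◇p at x, so □p at x, so p at z, i.e. z=y.

◇p → □p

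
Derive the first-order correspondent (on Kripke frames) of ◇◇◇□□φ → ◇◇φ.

This is a Sahlqvist (Geach-type) schema ◇^3□^2φ → □^0◇^2φ.
First-order correspondent: ∀x ∀y (xR³y → ∃w (yR²w ∧ xR²w)).

∀x ∀y (xR³y → ∃w (yR²w ∧ xR²w))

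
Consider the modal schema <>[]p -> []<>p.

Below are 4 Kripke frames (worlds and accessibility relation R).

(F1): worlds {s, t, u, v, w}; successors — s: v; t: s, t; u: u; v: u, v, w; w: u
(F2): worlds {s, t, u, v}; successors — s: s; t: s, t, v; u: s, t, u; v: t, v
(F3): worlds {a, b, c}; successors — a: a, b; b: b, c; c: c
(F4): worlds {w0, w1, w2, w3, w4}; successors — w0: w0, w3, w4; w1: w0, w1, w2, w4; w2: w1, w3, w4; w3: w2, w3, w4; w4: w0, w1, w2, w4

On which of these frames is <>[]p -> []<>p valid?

This is the axiom for convergence; its first-order frame correspondent is forall x forall y forall z (Rxy & Rxz -> exists w (Ryw & Rzw)).
(F1): fails — Rts and Rtt but s and t have no common successor.
(F2): fails — Rtv and Rts but v and s have no common successor.
(F3): ✓.
(F4): ✓.
Valid on: (F3), (F4).

(F3), (F4)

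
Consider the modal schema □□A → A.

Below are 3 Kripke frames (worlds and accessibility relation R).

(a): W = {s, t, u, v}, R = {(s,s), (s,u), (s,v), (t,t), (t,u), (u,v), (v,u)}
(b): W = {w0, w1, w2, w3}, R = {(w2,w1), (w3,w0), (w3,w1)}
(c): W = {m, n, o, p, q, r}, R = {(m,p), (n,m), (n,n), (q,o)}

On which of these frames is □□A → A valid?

(a)

This is the axiom for a generalized confluence (Geach) condition; its first-order frame correspondent is ∀x ∃w (xR²w ∧ x = w).
(a): holds.
(b): fails — at w0 but no w with w0R²w and w0=w.
(c): fails — at m but no w with mR²w and m=w.
Valid on: (a).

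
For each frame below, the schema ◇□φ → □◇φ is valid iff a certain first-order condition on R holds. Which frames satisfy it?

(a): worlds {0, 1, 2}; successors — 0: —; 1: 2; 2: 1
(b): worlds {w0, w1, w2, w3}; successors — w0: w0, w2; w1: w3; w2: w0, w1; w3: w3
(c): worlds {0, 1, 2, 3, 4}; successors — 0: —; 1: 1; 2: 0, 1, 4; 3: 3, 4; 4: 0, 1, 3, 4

(a)

Frame correspondent (Sahlqvist): ∀x ∀y ∀z (Rxy ∧ Rxz → ∃w (Ryw ∧ Rzw)) — i.e. convergence.
(a): condition met.
(b): fails — Rw2w1 and Rw2w0 but w1 and w0 have no common successor.
(c): fails — R20 and R20 but 0 and 0 have no common successor.
Valid on: (a).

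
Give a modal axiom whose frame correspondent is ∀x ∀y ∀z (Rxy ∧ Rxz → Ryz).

The condition is the Euclidean property. The 5 schema ◇ψ → □◇ψ defines it.

◇ψ → □◇ψ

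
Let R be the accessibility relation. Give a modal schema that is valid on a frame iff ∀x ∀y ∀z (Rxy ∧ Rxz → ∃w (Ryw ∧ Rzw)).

This is convergence; the standard corresponding axiom is .2: ◇□q → □◇q.
Suppose ◇□q→□◇q is valid. Take Rxy, Rxz and set V(q)={w : Ryw}. Then □q at y so ◇□q at x, so □◇q at x, so ◇q at z, giving w with Rzw and Ryw.

◇□q → □◇q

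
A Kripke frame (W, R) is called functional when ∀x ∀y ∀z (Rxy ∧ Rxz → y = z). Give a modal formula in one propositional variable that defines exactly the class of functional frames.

◇ψ → □ψ

A defining formula is ◇ψ → □ψ (the CD axiom).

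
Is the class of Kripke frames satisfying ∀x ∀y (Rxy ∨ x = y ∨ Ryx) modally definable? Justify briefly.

If a class were modally definable it would be closed under disjoint unions (Goldblatt–Thomason).
Take 4 disjoint single-world reflexive frames: each is trivially connected, but their disjoint union has 4 worlds with no edge between distinct components, so it is not connected.
So no modal formula (or set of formulas) defines exactly the connected frames.

No — not modally definable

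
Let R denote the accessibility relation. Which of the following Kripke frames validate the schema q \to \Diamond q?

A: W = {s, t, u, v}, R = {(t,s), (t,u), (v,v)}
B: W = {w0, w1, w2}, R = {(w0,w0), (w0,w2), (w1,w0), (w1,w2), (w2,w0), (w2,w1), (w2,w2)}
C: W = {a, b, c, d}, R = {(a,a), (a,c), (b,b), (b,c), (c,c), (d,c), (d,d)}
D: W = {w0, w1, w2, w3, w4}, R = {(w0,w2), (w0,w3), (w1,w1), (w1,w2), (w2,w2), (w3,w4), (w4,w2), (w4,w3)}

C

This is the axiom for reflexivity; its first-order frame correspondent is \forall x Rxx.
A: fails — world s does not see itself.
B: fails — world w1 does not see itself.
C: satisfies the condition.
D: fails — world w0 does not see itself.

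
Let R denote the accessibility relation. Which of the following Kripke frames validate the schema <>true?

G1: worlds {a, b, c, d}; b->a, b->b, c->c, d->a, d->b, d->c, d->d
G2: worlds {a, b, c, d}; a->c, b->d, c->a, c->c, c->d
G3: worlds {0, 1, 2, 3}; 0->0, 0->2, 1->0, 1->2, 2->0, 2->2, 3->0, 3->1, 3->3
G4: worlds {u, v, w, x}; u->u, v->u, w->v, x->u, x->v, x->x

G3, G4

This is the axiom for seriality; its first-order frame correspondent is forall x exists y Rxy.
G1: fails — world a has no successor.
G2: fails — world d has no successor.
G3: ✓.
G4: ✓.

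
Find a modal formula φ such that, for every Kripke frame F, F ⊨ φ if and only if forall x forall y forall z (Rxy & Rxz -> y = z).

The condition is partial functionality. The CD schema ◇p → □p defines it.
Suppose ◇p→□p is valid. Take Rxy, Rxz and set V(p)={y}. Then ◇p at x, so □p at x, so p at z, i.e. z=y.

◇p → □p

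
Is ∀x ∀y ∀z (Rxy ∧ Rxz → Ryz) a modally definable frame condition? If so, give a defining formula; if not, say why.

Yes — defined by ◇q → □◇q

Yes: it is the Euclidean property, defined by the 5 schema ◇q → □◇q.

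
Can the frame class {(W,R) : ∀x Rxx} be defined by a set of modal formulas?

Definable; □q → q defines it

The condition is reflexivity. A defining modal formula is □q → q.
Suppose □q→q is valid. At any x set V(q)={w : Rxw}. Then □q holds at x, so q holds at x, i.e. Rxx.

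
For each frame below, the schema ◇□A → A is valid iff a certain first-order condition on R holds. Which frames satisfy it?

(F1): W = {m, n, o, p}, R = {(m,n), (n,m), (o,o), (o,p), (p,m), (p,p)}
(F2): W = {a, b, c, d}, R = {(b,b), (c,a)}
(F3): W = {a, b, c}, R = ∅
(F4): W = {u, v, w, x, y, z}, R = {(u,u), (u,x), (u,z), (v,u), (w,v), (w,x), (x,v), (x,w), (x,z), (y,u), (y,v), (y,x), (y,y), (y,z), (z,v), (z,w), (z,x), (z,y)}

The schema corresponds to symmetry: ∀x ∀y (Rxy → Ryx).
(F1): fails — Rop but not Rpo.
(F2): fails — Rca but not Rac.
(F3): holds.
(F4): fails — Ruz but not Rzu.
Valid on: (F3).

(F3)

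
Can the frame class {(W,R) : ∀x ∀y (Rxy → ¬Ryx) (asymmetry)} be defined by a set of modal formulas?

No

Any modally definable frame class is closed under surjective bounded morphisms.
The 3-cycle (worlds 0,1,2 with 0→1→2→0) is asymmetric. Mapping every world to a single reflexive point • is a surjective bounded morphism, and the reflexive point is not asymmetric (R•• but asymmetry requires ¬R••).
So no modal formula (or set of formulas) defines exactly the asymmetric frames.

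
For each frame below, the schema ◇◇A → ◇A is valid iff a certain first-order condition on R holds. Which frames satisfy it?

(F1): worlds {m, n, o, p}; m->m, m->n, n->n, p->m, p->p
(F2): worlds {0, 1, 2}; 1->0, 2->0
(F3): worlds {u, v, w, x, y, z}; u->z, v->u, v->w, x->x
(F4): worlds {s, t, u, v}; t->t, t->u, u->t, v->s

Frame correspondent (Sahlqvist): ∀x ∀y ∀z (Rxy ∧ Ryz → Rxz) — i.e. transitivity.
(F1): fails — Rpm and Rmn but not Rpn.
(F2): satisfies the condition.
(F3): fails — Rvu and Ruz but not Rvz.
(F4): fails — Rut and Rtu but not Ruu.

(F2)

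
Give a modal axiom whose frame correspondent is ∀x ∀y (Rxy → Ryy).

The condition is shift-reflexivity. The T□ schema □(□r → r) defines it.
Suppose □(□r→r) is valid. Take Rxy and set V(r)={w : Ryw}. Then at y, □r holds; since □(□r→r) at x, □r→r at y, so r at y, i.e. Ryy.

□(□r → r)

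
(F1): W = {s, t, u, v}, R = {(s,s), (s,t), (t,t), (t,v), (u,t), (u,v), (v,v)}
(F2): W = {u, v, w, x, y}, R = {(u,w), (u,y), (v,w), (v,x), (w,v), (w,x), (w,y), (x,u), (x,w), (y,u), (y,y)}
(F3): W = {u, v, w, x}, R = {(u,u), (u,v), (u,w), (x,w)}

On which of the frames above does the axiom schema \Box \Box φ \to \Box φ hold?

Frame correspondent (Sahlqvist): \forall x \forall y (Rxy \to \exists z (Rxz \wedge Rzy)) — i.e. density.
(F1): ✓.
(F2): fails — Ruw but no z with Ruz and Rzw.
(F3): fails — Rxw but no z with Rxz and Rzw.
Valid on: (F1).

(F1)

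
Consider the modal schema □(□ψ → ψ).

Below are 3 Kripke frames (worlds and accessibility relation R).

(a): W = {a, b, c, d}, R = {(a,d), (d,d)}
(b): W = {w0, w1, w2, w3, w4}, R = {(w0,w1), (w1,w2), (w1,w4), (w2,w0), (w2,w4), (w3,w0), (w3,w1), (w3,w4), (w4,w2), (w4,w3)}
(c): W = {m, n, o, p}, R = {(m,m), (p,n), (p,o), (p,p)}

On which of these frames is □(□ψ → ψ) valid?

(a)

This is the axiom for shift-reflexivity; its first-order frame correspondent is ∀x ∀y (Rxy → Ryy).
(a): satisfies the condition.
(b): fails — Rw1w2 but not Rw2w2.
(c): fails — Rpo but not Roo.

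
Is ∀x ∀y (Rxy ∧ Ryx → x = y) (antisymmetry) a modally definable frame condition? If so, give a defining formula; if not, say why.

If a class were modally definable it would be closed under surjective bounded morphisms (Goldblatt–Thomason).
The 4-cycle (worlds w0,w1,w2,w3 with w0→w1→w2→w3→w0) is antisymmetric. Sending even-indexed worlds to a and odd-indexed worlds to b is a surjective bounded morphism onto the two-world frame with a↔b, which is not antisymmetric.
So no modal formula (or set of formulas) defines exactly the antisymmetric frames.

No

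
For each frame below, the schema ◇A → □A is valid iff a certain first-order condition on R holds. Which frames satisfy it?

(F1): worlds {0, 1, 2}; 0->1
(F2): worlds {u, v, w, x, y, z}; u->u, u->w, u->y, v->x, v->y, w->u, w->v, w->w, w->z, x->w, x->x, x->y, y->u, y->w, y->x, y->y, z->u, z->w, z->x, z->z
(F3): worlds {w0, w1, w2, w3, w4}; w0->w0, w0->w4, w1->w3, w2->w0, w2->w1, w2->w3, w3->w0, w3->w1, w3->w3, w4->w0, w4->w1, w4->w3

This is the axiom for partial functionality; its first-order frame correspondent is ∀x ∀y ∀z (Rxy ∧ Rxz → y = z).
(F1): satisfies the condition.
(F2): fails — u sees both u and w.
(F3): fails — w0 sees both w0 and w4.
Valid on: (F1).

(F1)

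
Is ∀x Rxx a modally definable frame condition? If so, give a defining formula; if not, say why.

Definable; □p → p defines it

This is a Sahlqvist condition; the T axiom □p → p defines it.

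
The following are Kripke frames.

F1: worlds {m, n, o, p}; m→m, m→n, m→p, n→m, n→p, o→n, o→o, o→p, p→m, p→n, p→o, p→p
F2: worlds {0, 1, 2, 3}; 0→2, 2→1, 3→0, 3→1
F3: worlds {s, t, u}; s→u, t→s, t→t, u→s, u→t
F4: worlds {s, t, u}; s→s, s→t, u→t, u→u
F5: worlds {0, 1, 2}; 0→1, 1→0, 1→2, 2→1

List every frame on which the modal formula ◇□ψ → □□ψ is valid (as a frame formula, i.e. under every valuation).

Frame correspondent (Sahlqvist): ∀x ∀y ∀z ((xRy ∧ xR²z) → ∃w (yRw ∧ z = w)) — i.e. a generalized confluence (Geach) condition.
F1: fails — mRm, mR²o but no w with mRw and o=w.
F2: fails — 3R1, 3R²2 but no w with 1Rw and 2=w.
F3: fails — tRs, tR²s but no w with sRw and s=w.
F4: fails — sRt, sR²s but no w with tRw and s=w.
F5: holds.
Valid on: F5.

F5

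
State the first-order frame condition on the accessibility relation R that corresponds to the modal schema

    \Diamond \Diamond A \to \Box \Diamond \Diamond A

\forall x \forall y \forall z ((x R^2 y \wedge xRz) \to \exists w (y = w \wedge z R^2 w))

This is a Sahlqvist (Geach-type) schema ◇^2□^0A → □^1◇^2A.
First-order correspondent: \forall x \forall y \forall z ((x R^2 y \wedge xRz) \to \exists w (y = w \wedge z R^2 w)).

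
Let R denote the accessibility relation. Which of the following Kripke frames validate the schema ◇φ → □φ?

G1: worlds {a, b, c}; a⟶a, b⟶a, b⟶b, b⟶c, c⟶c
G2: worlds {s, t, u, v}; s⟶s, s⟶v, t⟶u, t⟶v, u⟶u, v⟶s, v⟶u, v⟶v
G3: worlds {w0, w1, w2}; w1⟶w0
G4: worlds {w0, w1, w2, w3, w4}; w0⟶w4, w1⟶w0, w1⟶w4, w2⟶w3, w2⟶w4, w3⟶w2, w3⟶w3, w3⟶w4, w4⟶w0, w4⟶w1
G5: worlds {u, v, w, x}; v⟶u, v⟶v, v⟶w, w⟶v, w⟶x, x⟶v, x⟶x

The schema corresponds to partial functionality: ∀x ∀y ∀z (Rxy ∧ Rxz → y = z).
G1: fails — b sees both a and b.
G2: fails — s sees both s and v.
G3: ✓.
G4: fails — w1 sees both w0 and w4.
G5: fails — v sees both u and v.

G3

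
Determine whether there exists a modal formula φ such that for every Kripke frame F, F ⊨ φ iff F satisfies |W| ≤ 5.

Modal frame validity is preserved under disjoint unions.
Any modal formula valid on each of 6 disjoint one-world frames is valid on their disjoint union (validity is preserved under disjoint unions). Each one-world frame has |W|=1≤5, but the union has |W|=6.
Hence having at most 5 worlds is not modally definable.

No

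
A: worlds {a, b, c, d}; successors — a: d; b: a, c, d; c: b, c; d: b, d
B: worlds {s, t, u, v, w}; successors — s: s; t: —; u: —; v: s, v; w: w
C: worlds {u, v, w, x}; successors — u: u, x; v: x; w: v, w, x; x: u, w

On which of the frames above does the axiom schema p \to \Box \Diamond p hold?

Frame correspondent (Sahlqvist): \forall x \forall y (Rxy \to Ryx) — i.e. symmetry.
A: fails — Rba but not Rab.
B: fails — Rvs but not Rsv.
C: fails — Rvx but not Rxv.
Valid on no frame.

none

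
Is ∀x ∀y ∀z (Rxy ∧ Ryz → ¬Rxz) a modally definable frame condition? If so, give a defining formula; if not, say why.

No — not modally definable

Any modally definable frame class is closed under surjective bounded morphisms.
The 7-cycle (worlds 0,1,2,3,4,5,6 with 0→1→2→3→4→5→6→0) is intransitive. Mapping every world to a single reflexive point • is a surjective bounded morphism; the reflexive point is not intransitive (R••∧R•• but R••).
Hence intransitivity is not modally definable.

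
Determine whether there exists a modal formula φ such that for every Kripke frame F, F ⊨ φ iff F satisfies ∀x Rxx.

Yes — defined by □r → r

Yes: it is reflexivity, defined by the T schema □r → r.
Suppose □r→r is valid. At any x set V(r)={w : Rxw}. Then □r holds at x, so r holds at x, i.e. Rxx.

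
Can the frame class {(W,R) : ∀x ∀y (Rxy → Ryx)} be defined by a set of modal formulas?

This is a Sahlqvist condition; the B axiom p → □◇p defines it.
Suppose p→□◇p is valid. Take Rxy and set V(p)={x}. Then p at x, so □◇p at x, so ◇p at y, so some z with Ryz has p; z=x, i.e. Ryx.

Definable; p → □◇p defines it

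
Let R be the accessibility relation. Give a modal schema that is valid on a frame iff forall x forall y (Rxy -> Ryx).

This is symmetry; the standard corresponding axiom is B: r → □◇r.
Suppose r→□◇r is valid. Take Rxy and set V(r)={x}. Then r at x, so □◇r at x, so ◇r at y, so some z with Ryz has r; z=x, i.e. Ryx.

r → □◇r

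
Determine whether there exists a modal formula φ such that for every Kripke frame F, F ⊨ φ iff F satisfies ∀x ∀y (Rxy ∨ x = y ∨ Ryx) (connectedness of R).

No — not modally definable

Modal frame validity is preserved under disjoint unions.
Take 4 disjoint single-world reflexive frames: each is trivially connected, but their disjoint union has 4 worlds with no edge between distinct components, so it is not connected.
So the class is not modally definable.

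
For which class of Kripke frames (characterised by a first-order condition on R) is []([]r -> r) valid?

Suppose □(□r→r) is valid. Take Rxy and set V(r)={w : Ryw}. Then at y, □r holds; since □(□r→r) at x, □r→r at y, so r at y, i.e. Ryy.

shift-reflexivity: forall x forall y (Rxy -> Ryy)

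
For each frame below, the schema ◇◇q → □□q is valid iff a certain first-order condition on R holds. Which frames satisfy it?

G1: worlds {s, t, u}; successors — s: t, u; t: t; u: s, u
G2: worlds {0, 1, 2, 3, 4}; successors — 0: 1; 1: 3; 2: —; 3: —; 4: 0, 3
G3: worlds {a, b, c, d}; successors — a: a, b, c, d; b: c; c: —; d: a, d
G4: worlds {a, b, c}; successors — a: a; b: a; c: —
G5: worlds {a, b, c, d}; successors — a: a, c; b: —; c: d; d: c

G2, G4

This is the axiom for a generalized confluence (Geach) condition; its first-order frame correspondent is ∀x ∀y ∀z ((xR²y ∧ xR²z) → ∃w (y = w ∧ z = w)).
G1: fails — sR²s, sR²t but s ≠ t.
G2: satisfies the condition.
G3: fails — aR²a, aR²b but a ≠ b.
G4: satisfies the condition.
G5: fails — aR²a, aR²c but a ≠ c.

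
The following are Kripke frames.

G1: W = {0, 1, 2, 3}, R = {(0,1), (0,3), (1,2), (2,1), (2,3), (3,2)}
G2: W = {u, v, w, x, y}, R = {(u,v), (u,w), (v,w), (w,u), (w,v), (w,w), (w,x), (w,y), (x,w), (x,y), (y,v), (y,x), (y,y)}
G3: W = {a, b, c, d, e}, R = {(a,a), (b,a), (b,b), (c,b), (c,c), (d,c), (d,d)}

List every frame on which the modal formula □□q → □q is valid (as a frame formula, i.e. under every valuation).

The schema corresponds to density: ∀x ∀y (Rxy → ∃z (Rxz ∧ Rzy)).
G1: fails — R32 but no z with R3z and Rz2.
G2: ✓.
G3: ✓.
Valid on: G2, G3.

G2, G3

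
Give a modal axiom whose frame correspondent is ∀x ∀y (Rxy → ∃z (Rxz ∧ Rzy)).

□□s → □s

The condition is density. The C4 schema □□s → □s defines it.
Suppose □□s→□s is valid. Take Rxy and set V(s)={w : xR²w}. Then □□s at x, so □s at x, so s at y, i.e. ∃z(Rxz∧Rzy).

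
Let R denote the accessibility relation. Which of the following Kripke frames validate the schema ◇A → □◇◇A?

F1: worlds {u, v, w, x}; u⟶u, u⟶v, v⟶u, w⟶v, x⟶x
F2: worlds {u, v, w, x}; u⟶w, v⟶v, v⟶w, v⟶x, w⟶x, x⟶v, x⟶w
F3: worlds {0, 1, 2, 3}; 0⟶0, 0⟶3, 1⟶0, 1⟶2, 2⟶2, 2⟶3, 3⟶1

F1

The schema corresponds to a generalized confluence (Geach) condition: ∀x ∀y ∀z ((xRy ∧ xRz) → ∃w (y = w ∧ zR²w)).
F1: satisfies the condition.
F2: fails — vRx, vRw but no t with x=t and wR²t.
F3: fails — 0R3, 0R3 but no w with 3=w and 3R²w.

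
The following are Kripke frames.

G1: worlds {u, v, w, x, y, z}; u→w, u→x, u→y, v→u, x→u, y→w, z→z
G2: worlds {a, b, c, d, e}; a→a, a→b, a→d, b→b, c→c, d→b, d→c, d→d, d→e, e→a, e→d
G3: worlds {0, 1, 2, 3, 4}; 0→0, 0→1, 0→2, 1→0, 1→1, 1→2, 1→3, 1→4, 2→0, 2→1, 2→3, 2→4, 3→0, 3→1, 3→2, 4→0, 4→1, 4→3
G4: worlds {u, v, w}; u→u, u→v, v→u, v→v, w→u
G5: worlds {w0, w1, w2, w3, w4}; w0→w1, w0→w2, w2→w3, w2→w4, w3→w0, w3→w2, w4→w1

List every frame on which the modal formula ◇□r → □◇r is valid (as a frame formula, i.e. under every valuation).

G3, G4

The schema corresponds to convergence: ∀x ∀y ∀z (Rxy ∧ Rxz → ∃w (Ryw ∧ Rzw)).
G1: fails — Ruw and Ruw but w and w have no common successor.
G2: fails — Rdc and Rdb but c and b have no common successor.
G3: satisfies the condition.
G4: satisfies the condition.
G5: fails — Rw0w1 and Rw0w1 but w1 and w1 have no common successor.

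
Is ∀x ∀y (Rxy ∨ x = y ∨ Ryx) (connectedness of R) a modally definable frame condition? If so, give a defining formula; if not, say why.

Not definable by any modal formula

If a class were modally definable it would be closed under disjoint unions (Goldblatt–Thomason).
Take 2 disjoint single-world reflexive frames: each is trivially connected, but their disjoint union has 2 worlds with no edge between distinct components, so it is not connected.
So no modal formula (or set of formulas) defines exactly the connected frames.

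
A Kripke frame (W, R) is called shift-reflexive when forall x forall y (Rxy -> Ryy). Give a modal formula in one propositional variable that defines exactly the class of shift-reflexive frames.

□(□s → s)

A defining formula is □(□s → s) (the T□ axiom).
Suppose □(□s→s) is valid. Take Rxy and set V(s)={w : Ryw}. Then at y, □s holds; since □(□s→s) at x, □s→s at y, so s at y, i.e. Ryy.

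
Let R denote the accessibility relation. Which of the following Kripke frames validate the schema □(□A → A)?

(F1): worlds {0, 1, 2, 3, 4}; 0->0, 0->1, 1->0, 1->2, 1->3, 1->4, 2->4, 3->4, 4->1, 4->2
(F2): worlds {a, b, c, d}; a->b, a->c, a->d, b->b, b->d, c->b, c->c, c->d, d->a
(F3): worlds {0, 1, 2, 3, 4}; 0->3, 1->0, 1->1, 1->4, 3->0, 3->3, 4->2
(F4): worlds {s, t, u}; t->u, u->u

(F4)

The schema corresponds to shift-reflexivity: ∀x ∀y (Rxy → Ryy).
(F1): fails — R34 but not R44.
(F2): fails — Rcd but not Rdd.
(F3): fails — R10 but not R00.
(F4): ✓.
Valid on: (F4).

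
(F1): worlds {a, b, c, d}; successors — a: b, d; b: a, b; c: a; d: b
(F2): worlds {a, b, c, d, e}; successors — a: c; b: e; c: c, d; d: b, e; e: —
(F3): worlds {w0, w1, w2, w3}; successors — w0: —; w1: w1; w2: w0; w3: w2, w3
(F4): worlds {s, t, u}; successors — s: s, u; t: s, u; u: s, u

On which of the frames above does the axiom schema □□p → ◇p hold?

(F4)

The schema corresponds to a generalized confluence (Geach) condition: ∀x ∃w (xR²w ∧ xRw).
(F1): fails — at c but no w with cR²w and cRw.
(F2): fails — at b but no w with bR²w and bRw.
(F3): fails — at w0 but no w with w0R²w and w0Rw.
(F4): satisfies the condition.
Valid on: (F4).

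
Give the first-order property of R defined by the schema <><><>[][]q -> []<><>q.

This is a Sahlqvist (Geach-type) schema ◇^3□^2q → □^1◇^2q.
Minimal-valuation argument: fix x; take any y with xR^3y and any z with xR^1z. Set V(q) to the set of worlds R-reachable from y in exactly 2 steps. Then □^2q holds at y, so the antecedent holds at x; validity forces ◇^2q at z, giving a w with zR^2w and yR^2w.
First-order correspondent: forall x forall y forall z ((x R^3 y & xRz) -> exists w (y R^2 w & z R^2 w)).

forall x forall y forall z ((x R^3 y & xRz) -> exists w (y R^2 w & z R^2 w))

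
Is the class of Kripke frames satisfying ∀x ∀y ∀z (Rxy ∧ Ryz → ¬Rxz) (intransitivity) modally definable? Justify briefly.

No

Any modally definable frame class is closed under surjective bounded morphisms.
The 3-cycle (worlds w0,w1,w2 with w0→w1→w2→w0) is intransitive. Mapping every world to a single reflexive point • is a surjective bounded morphism; the reflexive point is not intransitive (R••∧R•• but R••).
Hence intransitivity is not modally definable.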